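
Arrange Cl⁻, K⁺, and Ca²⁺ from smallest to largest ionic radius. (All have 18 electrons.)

Ca²⁺ < K⁺ < Cl⁻

All of these have 18 electrons, so size is governed by nuclear charge alone: the more protons, the stronger the pull on the same electron cloud, and the smaller the ion.
Nuclear charges: Ca²⁺ (Z=20), K⁺ (Z=19), Cl⁻ (Z=17).
Smallest to largest: Ca²⁺ < K⁺ < Cl⁻.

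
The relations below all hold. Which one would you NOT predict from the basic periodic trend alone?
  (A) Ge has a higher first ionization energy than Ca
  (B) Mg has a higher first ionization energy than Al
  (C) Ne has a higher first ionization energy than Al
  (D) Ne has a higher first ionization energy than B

(B)

The general trend: first ionization energy increases across a period and decreases down a group.
(A) Ge (period 4, group 14) vs Ca (period 4, group 2): the stated order agrees with the simple trend.
(B) Mg (period 3, group 2) vs Al (period 3, group 13): the stated order contradicts the simple trend.
(C) Ne (period 2, group 18) vs Al (period 3, group 13): the stated order agrees with the simple trend.
(D) Ne (period 2, group 18) vs B (period 2, group 13): the stated order agrees with the simple trend.
The exception is (B): Al's single 3p electron is easier to remove than one from Mg's filled 3s².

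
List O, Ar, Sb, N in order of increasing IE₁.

N is in period 2, group 15; O is in period 2, group 16; Ar is in period 3, group 18; Sb is in period 5, group 15.
First ionization energy rises across a period (greater Z_eff holds electrons more tightly) and falls down a group (valence electrons are farther from the nucleus).
These span different periods and groups, so the two trends combine.
O > Sb: relative to Sb, both the across-period and down-group shifts push O's first ionization energy up.
N > O: this pair runs against the simple trend — see the exception note.
Ar > N: period and group pull opposite ways; the across-period shift dominates (1521 vs 1402 kJ/mol).
Note the exception: N has a higher first ionization energy than O, contrary to the simple trend — pairing an electron in O's 2p⁴ costs repulsion energy, so O ionizes more easily than half-filled N (2p³).
Tabulated first ionization energy (kJ/mol): N 1402, O 1314, Ar 1521, Sb 831.
So from lowest to highest: Sb < O < N < Ar.

Sb < O < N < Ar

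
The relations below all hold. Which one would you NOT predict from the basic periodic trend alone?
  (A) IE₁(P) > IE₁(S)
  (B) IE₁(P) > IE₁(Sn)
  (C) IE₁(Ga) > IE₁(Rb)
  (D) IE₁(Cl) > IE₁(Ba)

(A)

The general trend: first ionization energy increases across a period and decreases down a group.
(A) P (period 3, group 15) vs S (period 3, group 16): the stated order contradicts the simple trend.
(B) P (period 3, group 15) vs Sn (period 5, group 14): the stated order agrees with the simple trend.
(C) Ga (period 4, group 13) vs Rb (period 5, group 1): the stated order agrees with the simple trend.
(D) Cl (period 3, group 17) vs Ba (period 6, group 2): the stated order agrees with the simple trend.
The exception is (A): S (3p⁴) ionizes more easily than half-filled P (3p³) because the paired 3p electron in S is pushed out by e⁻–e⁻ repulsion.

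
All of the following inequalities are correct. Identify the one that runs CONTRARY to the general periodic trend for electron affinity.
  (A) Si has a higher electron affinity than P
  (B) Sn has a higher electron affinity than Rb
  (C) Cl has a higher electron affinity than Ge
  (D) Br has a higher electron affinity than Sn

(A)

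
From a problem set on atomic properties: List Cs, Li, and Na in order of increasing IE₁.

Cs < Na < Li

First ionization energy rises across a period (greater Z_eff holds electrons more tightly) and falls down a group (valence electrons are farther from the nucleus).
All are in group 1, so first ionization energy increases up the group.
So from lowest to highest: Cs < Na < Li.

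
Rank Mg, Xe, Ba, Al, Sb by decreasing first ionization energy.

Xe > Sb > Mg > Al > Ba

Mg is in period 3, group 2; Al is in period 3, group 13; Sb is in period 5, group 15; Xe is in period 5, group 18; Ba is in period 6, group 2.
First ionization energy rises across a period (greater Z_eff holds electrons more tightly) and falls down a group (valence electrons are farther from the nucleus).
Neither a single period nor a single group — weigh both effects.
Al > Ba: both effects reinforce here, so Al is clearly the higher of the two.
Mg > Al: this pair runs against the simple trend — see the exception note.
Sb > Mg: period and group pull opposite ways; the across-period shift dominates (831 vs 738 kJ/mol).
Xe > Sb: both are in period 5; the period trend gives Xe the larger value.
Note the exception: Mg has a higher first ionization energy than Al, contrary to the simple trend — Al's single 3p electron is easier to remove than one from Mg's filled 3s².
Approximate values (kJ/mol): Mg 738, Al 578, Sb 831, Xe 1170, Ba 503.
So from highest to lowest: Xe > Sb > Mg > Al > Ba.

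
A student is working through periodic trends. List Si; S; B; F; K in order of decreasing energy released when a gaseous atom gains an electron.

EA tends to increase across a period and decrease down a group, though the pattern is less regular than for IE or radius.
Here both period and group differ, so the two effects have to be weighed against each other.
K > B: this pair runs against the simple trend — see the exception note.
Si > K: relative to K, both the across-period and down-group shifts push Si's electron affinity up.
S > Si: both are in period 3; the period trend gives S the larger value.
F > S: relative to S, both the across-period and down-group shifts push F's electron affinity up.
Note the exception: K has a higher electron affinity than B, contrary to the simple trend — B's ns²np¹ configuration gives only a small electron affinity — the sparsely filled np subshell binds an added electron weakly.
Tabulated electron affinity (kJ/mol): B 27, F 328, Si 134, S 200, K 48.
So from highest to lowest: F > S > Si > K > B.

F > S > Si > K > B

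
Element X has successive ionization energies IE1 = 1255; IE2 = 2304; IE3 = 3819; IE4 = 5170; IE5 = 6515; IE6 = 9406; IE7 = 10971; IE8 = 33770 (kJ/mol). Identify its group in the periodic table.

Group 17

Look for the largest jump between consecutive ionization energies: IE8/IE7 ≈ 3.1, far larger than any earlier ratio.
That jump marks the point where a core electron is being removed. So the atom has 7 valence electrons.
A main-group element with 7 valence electrons is in group 17.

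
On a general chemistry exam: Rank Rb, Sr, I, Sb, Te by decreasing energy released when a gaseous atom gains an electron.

I > Te > Sb > Rb > Sr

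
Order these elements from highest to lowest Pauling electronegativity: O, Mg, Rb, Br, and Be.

O, Br, Be, Mg, Rb

Be is in period 2, group 2; O is in period 2, group 16; Mg is in period 3, group 2; Br is in period 4, group 17; Rb is in period 5, group 1.
Electronegativity increases across a period and decreases down a group, tracking effective nuclear charge and atomic size.
These span different periods and groups, so the two trends combine.
Mg > Rb: both effects reinforce here, so Mg is clearly the higher of the two.
Be > Mg: they share group 2; the group trend gives Be the larger value.
Br > Be: period and group pull opposite ways; the across-period shift dominates (2.96 vs 1.57).
O > Br: period and group pull opposite ways; the down-group shift dominates (3.44 vs 2.96).
Tabulated electronegativity (Pauling): Be 1.57, O 3.44, Mg 1.31, Br 2.96, Rb 0.82.
So from highest to lowest: O > Br > Be > Mg > Rb.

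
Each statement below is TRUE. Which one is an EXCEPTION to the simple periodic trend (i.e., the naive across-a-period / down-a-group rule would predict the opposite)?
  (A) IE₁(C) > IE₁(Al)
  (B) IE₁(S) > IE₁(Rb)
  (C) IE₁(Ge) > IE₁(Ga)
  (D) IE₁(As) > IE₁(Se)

(D)

The general trend: first ionisation energy increases across a period and decreases down a group.
(A) C (period 2, group 14) vs Al (period 3, group 13): the stated order agrees with the simple trend.
(B) S (period 3, group 16) vs Rb (period 5, group 1): the stated order agrees with the simple trend.
(C) Ge (period 4, group 14) vs Ga (period 4, group 13): the stated order agrees with the simple trend.
(D) As (period 4, group 15) vs Se (period 4, group 16): the stated order contradicts the simple trend.
The exception is (D): Se (4p⁴) ionizes more easily than half-filled As (4p³).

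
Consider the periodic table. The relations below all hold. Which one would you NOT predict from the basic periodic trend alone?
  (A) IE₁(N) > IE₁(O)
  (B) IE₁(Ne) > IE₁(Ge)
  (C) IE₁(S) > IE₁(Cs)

(A)

The general trend: first ionization energy increases across a period and decreases down a group.
(A) N (period 2, group 15) vs O (period 2, group 16): the stated order contradicts the simple trend.
(B) Ne (period 2, group 18) vs Ge (period 4, group 14): the stated order agrees with the simple trend.
(C) S (period 3, group 16) vs Cs (period 6, group 1): the stated order agrees with the simple trend.
The exception is (A): pairing an electron in O's 2p⁴ costs repulsion energy, so O ionizes more easily than half-filled N (2p³).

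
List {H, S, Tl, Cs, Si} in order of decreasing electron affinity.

S > Si > H > Cs > Tl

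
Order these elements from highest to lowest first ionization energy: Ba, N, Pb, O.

N is in period 2, group 15; O is in period 2, group 16; Ba is in period 6, group 2; Pb is in period 6, group 14.
First ionization energy rises across a period (greater Z_eff holds electrons more tightly) and falls down a group (valence electrons are farther from the nucleus).
These span different periods and groups, so the two trends combine.
Pb > Ba: Pb lies to the right of Ba in period 6, so the across-period effect alone puts Pb higher.
O > Pb: both effects reinforce here, so O is clearly the higher of the two.
N > O: this pair runs against the simple trend — see the exception note.
Note the exception: N has a higher first ionization energy than O, contrary to the simple trend — pairing an electron in O's 2p⁴ costs repulsion energy, so O ionizes more easily than half-filled N (2p³).
For reference (kJ/mol): N 1402, O 1314, Ba 503, Pb 716.
So from highest to lowest: N > O > Pb > Ba.

N > O > Pb > Ba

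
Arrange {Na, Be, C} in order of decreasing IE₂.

Na > C > Be

The second ionization energy removes an electron from the +1 ion. For each element: Na⁺ is the bare [Ne] core; Be⁺ still has 1 valence electron; C⁺ still has 3 valence electrons.
Core electrons are held far more tightly than valence electrons, so Na tops the IE_2 order.
Valence configurations: Be⁺ [He]2s¹, C⁺ [He]2s²2p¹.
Tabulated IE_2 (kJ/mol): Na 4562, Be 1757, C 2353.
Overall IE_2 order: Be < C < Na.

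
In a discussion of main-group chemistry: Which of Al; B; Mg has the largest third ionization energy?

Mg

IE_3 is the cost of taking one more electron from the +2 cation: Al²⁺ still has 1 valence electron; B²⁺ still has 1 valence electron; Mg²⁺ is the bare [Ne] core.
Breaking into a closed-shell core is much more expensive than removing a leftover valence electron — Mg has the largest IE_3 here.
Valence configurations: Al²⁺ [Ne]3s¹, B²⁺ [He]2s¹.
Tabulated IE_3 (kJ/mol): Al 2745, B 3660, Mg 7733.
Overall IE_3 order: Al < B < Mg.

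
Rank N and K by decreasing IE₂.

The second ionization energy removes an electron from the +1 ion. For each element: N⁺ still has 4 valence electrons; K⁺ is the bare [Ar] core.
Core electrons are held far more tightly than valence electrons, so K tops the IE_2 order.
Approximate IE_2 values (kJ/mol): N 2856, K 3052.
Hence IE_2: N < K.

K, N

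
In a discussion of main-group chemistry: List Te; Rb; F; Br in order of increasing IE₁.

F is in period 2, group 17; Br is in period 4, group 17; Rb is in period 5, group 1; Te is in period 5, group 16.
Across a period the outer electron is held more tightly (higher IE₁); down a group it sits in a higher shell, more shielded, and comes off more easily.
These span different periods and groups, so the two trends combine.
Te > Rb: both are in period 5; the period trend gives Te the larger value.
Br > Te: relative to Te, both the across-period and down-group shifts push Br's first ionization energy up.
F > Br: they share group 17; the group trend gives F the larger value.
For reference (kJ/mol): F 1681, Br 1140, Rb 403, Te 869.
So from lowest to highest: Rb < Te < Br < F.

Rb < Te < Br < F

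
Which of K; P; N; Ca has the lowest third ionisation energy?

P

The third ionization energy removes an electron from the +2 ion. For each element: K²⁺ is already 1 electron into the core; P²⁺ still has 3 valence electrons; N²⁺ still has 3 valence electrons; Ca²⁺ is the bare [Ar] core.
Usually core removal costs more than valence removal, but here the competition is close: a tightly held n=2 valence electron can cost more to remove than an n=3 core electron, so the actual values have to decide it.
Valence configurations: P²⁺ [Ne]3s²3p¹, N²⁺ [He]2s²2p¹.
Tabulated IE_3 (kJ/mol): K 4420, P 2914, N 4578, Ca 4912.
So the third ionization energies run P < K < N < Ca.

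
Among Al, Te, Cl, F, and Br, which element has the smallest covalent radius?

F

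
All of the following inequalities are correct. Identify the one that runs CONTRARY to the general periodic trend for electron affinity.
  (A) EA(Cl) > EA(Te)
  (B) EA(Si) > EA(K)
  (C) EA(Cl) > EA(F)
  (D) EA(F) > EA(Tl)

(C)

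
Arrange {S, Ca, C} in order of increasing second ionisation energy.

Ca < S < C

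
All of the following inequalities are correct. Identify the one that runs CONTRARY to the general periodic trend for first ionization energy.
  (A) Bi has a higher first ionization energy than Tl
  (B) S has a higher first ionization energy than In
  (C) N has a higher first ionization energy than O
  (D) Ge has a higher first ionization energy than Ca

The general trend: first ionization energy increases across a period and decreases down a group.
(A) Bi (period 6, group 15) vs Tl (period 6, group 13): the stated order agrees with the simple trend.
(B) S (period 3, group 16) vs In (period 5, group 13): the stated order agrees with the simple trend.
(C) N (period 2, group 15) vs O (period 2, group 16): the stated order contradicts the simple trend.
(D) Ge (period 4, group 14) vs Ca (period 4, group 2): the stated order agrees with the simple trend.
The exception is (C): pairing an electron in O's 2p⁴ costs repulsion energy, so O ionizes more easily than half-filled N (2p³).

(C)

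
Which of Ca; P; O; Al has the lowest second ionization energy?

Consider each +1 ion: Ca⁺ still has 1 valence electron; P⁺ still has 4 valence electrons; O⁺ still has 5 valence electrons; Al⁺ still has 2 valence electrons.
All are still removing valence electrons, so compare the +1 ions as you would atoms: IE_2 generally rises across a period (higher Z_eff) and falls down a group (larger shell), subject to the usual subshell exceptions.
Valence configurations: Ca⁺ [Ar]4s¹, P⁺ [Ne]3s²3p², O⁺ [He]2s²2p³, Al⁺ [Ne]3s².
Approximate IE_2 values (kJ/mol): Ca 1145, P 1907, O 3388, Al 1817.
Hence IE_2: Ca < Al < P < O.

Ca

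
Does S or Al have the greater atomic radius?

Al

Al is in period 3, group 13; S is in period 3, group 16.
Radius decreases left→right (rising Z_eff, same n) and increases top→bottom (higher n).
All lie in period 3, so atomic radius increases right to left.
So Al has the greater atomic radius (Al > S).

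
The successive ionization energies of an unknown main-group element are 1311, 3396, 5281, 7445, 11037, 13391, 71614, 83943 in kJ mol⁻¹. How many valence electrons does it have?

Look for the largest jump between consecutive ionization energies: IE7/IE6 ≈ 5.3, far larger than any earlier ratio.
That jump marks the point where a core electron is being removed. So the atom has 6 valence electrons.

6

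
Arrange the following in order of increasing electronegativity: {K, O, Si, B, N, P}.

B is in period 2, group 13; N is in period 2, group 15; O is in period 2, group 16; Si is in period 3, group 14; P is in period 3, group 15; K is in period 4, group 1.
Electronegativity increases across a period and decreases down a group, tracking effective nuclear charge and atomic size.
Neither a single period nor a single group — weigh both effects.
Si > K: both effects reinforce here, so Si is clearly the higher of the two.
B > Si: period and group pull opposite ways; the down-group shift dominates (2.04 vs 1.90).
P > B: period and group pull opposite ways; the across-period shift dominates (2.19 vs 2.04).
N > P: they share group 15; the group trend gives N the larger value.
O > N: O lies to the right of N in period 2, so the across-period effect alone puts O higher.
For reference (Pauling): B 2.04, N 3.04, O 3.44, Si 1.90, P 2.19, K 0.82.
So from lowest to highest: K < Si < B < P < N < O.

K < Si < B < P < N < O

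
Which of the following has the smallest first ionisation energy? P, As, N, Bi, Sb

Bi

N is in period 2, group 15; P is in period 3, group 15; As is in period 4, group 15; Sb is in period 5, group 15; Bi is in period 6, group 15.
Removing the outermost electron gets harder across a period and easier down a group.
All are in group 15, so first ionization energy increases up the group.
The smallest first ionisation energy among these belongs to Bi.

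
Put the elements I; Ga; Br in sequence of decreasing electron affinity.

Br > I > Ga

Ga is in period 4, group 13; Br is in period 4, group 17; I is in period 5, group 17.
EA tends to increase across a period and decrease down a group, though the pattern is less regular than for IE or radius.
These span different periods and groups, so the two trends combine.
I > Ga: period and group pull opposite ways; the across-period shift dominates (295 vs 29 kJ/mol).
Br > I: Br sits above I in group 17, so the down-group effect alone puts Br higher.
Tabulated electron affinity (kJ/mol): Ga 29, Br 325, I 295.
So from highest to lowest: Br > I > Ga.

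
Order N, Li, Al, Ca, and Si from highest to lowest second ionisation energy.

Li > N > Al > Si > Ca

The second ionization energy removes an electron from the +1 ion. For each element: N⁺ still has 4 valence electrons; Li⁺ is the bare [He] core; Al⁺ still has 2 valence electrons; Ca⁺ still has 1 valence electron; Si⁺ still has 3 valence electrons.
Core electrons are held far more tightly than valence electrons, so Li tops the IE_2 order.
Valence configurations: N⁺ [He]2s²2p², Al⁺ [Ne]3s², Ca⁺ [Ar]4s¹, Si⁺ [Ne]3s²3p¹.
Si⁺ loses a lone 3p electron whereas Al⁺ must break into a filled 3s² pair, so IE_2(Al) > IE_2(Si) even though Si has the higher nuclear charge.
The numbers (kJ/mol): N 2856, Li 7298, Al 1817, Ca 1145, Si 1577.
Putting it together, IE_2: Ca < Si < Al < N < Li.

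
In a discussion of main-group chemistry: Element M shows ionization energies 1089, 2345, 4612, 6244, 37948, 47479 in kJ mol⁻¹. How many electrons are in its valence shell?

Look for the largest jump between consecutive ionization energies: IE5/IE4 ≈ 6.1, far larger than any earlier ratio.
That jump marks the point where a core electron is being removed. So the atom has 4 valence electrons.

4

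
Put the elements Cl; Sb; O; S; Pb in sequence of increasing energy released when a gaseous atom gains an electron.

Atoms with high Z_eff and room in the valence shell (especially the halogens) have the most exothermic electron affinities.
These span different periods and groups, so the two trends combine.
Sb > Pb: both effects reinforce here, so Sb is clearly the higher of the two.
O > Sb: relative to Sb, both the across-period and down-group shifts push O's electron affinity up.
S > O: this pair runs against the simple trend — see the exception note.
Cl > S: Cl lies to the right of S in period 3, so the across-period effect alone puts Cl higher.
Note the exception: S has a higher electron affinity than O, contrary to the simple trend — the compact 2p subshell of O repels the added electron more than S's larger 3p does.
Approximate values (kJ/mol): O 141, S 200, Cl 349, Sb 103, Pb 35.
So from lowest to highest: Pb < Sb < O < S < Cl.

Pb < Sb < O < S < Cl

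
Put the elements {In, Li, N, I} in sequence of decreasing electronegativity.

N > I > In > Li

Li is in period 2, group 1; N is in period 2, group 15; In is in period 5, group 13; I is in period 5, group 17.
Smaller atoms with higher effective nuclear charge are more electronegative.
Neither a single period nor a single group — weigh both effects.
In > Li: the two effects oppose for this pair; the across-period effect wins (1.78 vs 0.98).
I > In: I lies to the right of In in period 5, so the across-period effect alone puts I higher.
N > I: period and group pull opposite ways; the down-group shift dominates (3.04 vs 2.66).
Approximate values (Pauling): Li 0.98, N 3.04, In 1.78, I 2.66.
So from highest to lowest: N > I > In > Li.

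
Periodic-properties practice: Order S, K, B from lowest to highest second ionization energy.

The second ionization energy removes an electron from the +1 ion. For each element: S⁺ still has 5 valence electrons; K⁺ is the bare [Ar] core; B⁺ still has 2 valence electrons.
Pulling an electron out of a noble-gas core costs far more than removing a remaining valence electron, so K sits at the high end of IE_2.
Valence configurations: S⁺ [Ne]3s²3p³, B⁺ [He]2s².
The numbers (kJ/mol): S 2252, K 3052, B 2427.
Overall IE_2 order: S < B < K.

S, B, K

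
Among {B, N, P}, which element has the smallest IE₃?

Consider each +2 ion: B²⁺ still has 1 valence electron; N²⁺ still has 3 valence electrons; P²⁺ still has 3 valence electrons.
All are still removing valence electrons, so compare the +2 ions as you would atoms: IE_3 generally rises across a period (higher Z_eff) and falls down a group (larger shell), subject to the usual subshell exceptions.
Valence configurations: B²⁺ [He]2s¹, N²⁺ [He]2s²2p¹, P²⁺ [Ne]3s²3p¹.
Approximate IE_3 values (kJ/mol): B 3660, N 4578, P 2914.
So the third ionization energies run P < B < N.

P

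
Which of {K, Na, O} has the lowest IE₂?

K

Consider each +1 ion: K⁺ is the bare [Ar] core; Na⁺ is the bare [Ne] core; O⁺ still has 5 valence electrons.
Usually core removal costs more than valence removal, but here the competition is close: a tightly held n=2 valence electron can cost more to remove than an n=3 core electron, so the actual values have to decide it.
Tabulated IE_2 (kJ/mol): K 3052, Na 4562, O 3388.
So the second ionization energies run K < O < Na.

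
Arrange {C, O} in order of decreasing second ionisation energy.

O > C

Consider each +1 ion: C⁺ still has 3 valence electrons; O⁺ still has 5 valence electrons.
All are still removing valence electrons, so compare the +1 ions as you would atoms: IE_2 generally rises across a period (higher Z_eff) and falls down a group (larger shell), subject to the usual subshell exceptions.
Valence configurations: C⁺ [He]2s²2p¹, O⁺ [He]2s²2p³.
The numbers (kJ/mol): C 2353, O 3388.
Putting it together, IE_2: C < O.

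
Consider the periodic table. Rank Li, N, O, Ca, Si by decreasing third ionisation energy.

Li > O > Ca > N > Si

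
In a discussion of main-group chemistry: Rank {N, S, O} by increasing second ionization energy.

After 1 electron has been removed, what remains? N⁺ still has 4 valence electrons; S⁺ still has 5 valence electrons; O⁺ still has 5 valence electrons.
All are still removing valence electrons, so compare the +1 ions as you would atoms: IE_2 generally rises across a period (higher Z_eff) and falls down a group (larger shell), subject to the usual subshell exceptions.
Valence configurations: N⁺ [He]2s²2p², S⁺ [Ne]3s²3p³, O⁺ [He]2s²2p³.
Tabulated IE_2 (kJ/mol): N 2856, S 2252, O 3388.
Hence IE_2: S < N < O.

S < N < O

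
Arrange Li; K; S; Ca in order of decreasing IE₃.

Li > Ca > K > S

IE_3 is the cost of taking one more electron from the +2 cation: Li²⁺ is already 1 electron into the core; K²⁺ is already 1 electron into the core; S²⁺ still has 4 valence electrons; Ca²⁺ is the bare [Ar] core.
Pulling an electron out of a noble-gas core costs far more than removing a remaining valence electron, so K, Ca and Li sit at the high end of IE_3.
Tabulated IE_3 (kJ/mol): Li 11815, K 4420, S 3357, Ca 4912.
Putting it together, IE_3: S < K < Ca < Li.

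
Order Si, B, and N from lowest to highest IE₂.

The second ionization energy removes an electron from the +1 ion. For each element: Si⁺ still has 3 valence electrons; B⁺ still has 2 valence electrons; N⁺ still has 4 valence electrons.
All are still removing valence electrons, so compare the +1 ions as you would atoms: IE_2 generally rises across a period (higher Z_eff) and falls down a group (larger shell), subject to the usual subshell exceptions.
Valence configurations: Si⁺ [Ne]3s²3p¹, B⁺ [He]2s², N⁺ [He]2s²2p².
Approximate IE_2 values (kJ/mol): Si 1577, B 2427, N 2856.
Hence IE_2: Si < B < N.

Si, B, N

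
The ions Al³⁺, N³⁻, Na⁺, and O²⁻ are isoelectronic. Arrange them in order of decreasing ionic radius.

N³⁻, O²⁻, Na⁺, Al³⁺

All of these have 10 electrons, so size is governed by nuclear charge alone: the more protons, the stronger the pull on the same electron cloud, and the smaller the ion.
Nuclear charges: Al³⁺ (Z=13), Na⁺ (Z=11), O²⁻ (Z=8), N³⁻ (Z=7).
Largest to smallest: N³⁻ > O²⁻ > Na⁺ > Al³⁺.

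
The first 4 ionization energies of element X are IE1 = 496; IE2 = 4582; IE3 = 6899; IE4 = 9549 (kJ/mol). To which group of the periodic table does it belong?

Look for the largest jump between consecutive ionization energies: IE2/IE1 ≈ 9.2, far larger than any earlier ratio.
That jump marks the point where a core electron is being removed. So the atom has 1 valence electron.
A main-group element with 1 valence electron is in group 1.

Group 1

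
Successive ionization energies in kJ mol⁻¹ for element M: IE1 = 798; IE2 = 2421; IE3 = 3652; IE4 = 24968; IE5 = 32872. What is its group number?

Look for the largest jump between consecutive ionization energies: IE4/IE3 ≈ 6.8, far larger than any earlier ratio.
That jump marks the point where a core electron is being removed. So the atom has 3 valence electrons.
A main-group element with 3 valence electrons is in group 13.

Group 13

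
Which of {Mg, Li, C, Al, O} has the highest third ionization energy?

Consider each +2 ion: Mg²⁺ is the bare [Ne] core; Li²⁺ is already 1 electron into the core; C²⁺ still has 2 valence electrons; Al²⁺ still has 1 valence electron; O²⁺ still has 4 valence electrons.
Core electrons are held far more tightly than valence electrons, so Mg and Li top the IE_3 order.
Valence configurations: C²⁺ [He]2s², Al²⁺ [Ne]3s¹, O²⁺ [He]2s²2p².
Tabulated IE_3 (kJ/mol): Mg 7733, Li 11815, C 4620, Al 2745, O 5300.
Overall IE_3 order: Al < C < O < Mg < Li.

Li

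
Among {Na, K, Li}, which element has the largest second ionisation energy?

Li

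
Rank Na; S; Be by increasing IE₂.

The second ionization energy removes an electron from the +1 ion. For each element: Na⁺ is the bare [Ne] core; S⁺ still has 5 valence electrons; Be⁺ still has 1 valence electron.
Pulling an electron out of a noble-gas core costs far more than removing a remaining valence electron, so Na sits at the high end of IE_2.
Valence configurations: S⁺ [Ne]3s²3p³, Be⁺ [He]2s¹.
Tabulated IE_2 (kJ/mol): Na 4562, S 2252, Be 1757.
Hence IE_2: Be < S < Na.

Be < S < Na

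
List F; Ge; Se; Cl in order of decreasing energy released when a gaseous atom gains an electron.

Electron affinity generally becomes more exothermic across a period toward the halogens and less exothermic down a group.
Here both period and group differ, so the two effects have to be weighed against each other.
Se > Ge: both are in period 4; the period trend gives Se the larger value.
F > Se: relative to Se, both the across-period and down-group shifts push F's electron affinity up.
Cl > F: this pair runs against the simple trend — see the exception note.
Note the exception: Cl has a higher electron affinity than F, contrary to the simple trend — F's small 2p subshell makes the incoming electron feel strong e⁻–e⁻ repulsion, so Cl actually releases more energy on gaining an electron.
For reference (kJ/mol): F 328, Cl 349, Ge 119, Se 195.
So from highest to lowest: Cl > F > Se > Ge.

Cl, F, Se, Ge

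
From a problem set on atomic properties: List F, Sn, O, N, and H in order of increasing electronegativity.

Sn < H < N < O < F

Atoms toward the upper right of the periodic table pull bonding electrons most strongly.
Here both period and group differ, so the two effects have to be weighed against each other.
H > Sn: period and group pull opposite ways; the down-group shift dominates (2.20 vs 1.96).
N > H: period and group pull opposite ways; the across-period shift dominates (3.04 vs 2.20).
O > N: O lies to the right of N in period 2, so the across-period effect alone puts O higher.
F > O: both are in period 2; the period trend gives F the larger value.
Tabulated electronegativity (Pauling): H 2.20, N 3.04, O 3.44, F 3.98, Sn 1.96.
So from lowest to highest: Sn < H < N < O < F.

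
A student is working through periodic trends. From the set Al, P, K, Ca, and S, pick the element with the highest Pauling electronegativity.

S

Al is in period 3, group 13; P is in period 3, group 15; S is in period 3, group 16; K is in period 4, group 1; Ca is in period 4, group 2.
Atoms toward the upper right of the periodic table pull bonding electrons most strongly.
Here both period and group differ, so the two effects have to be weighed against each other.
Ca > K: both are in period 4; the period trend gives Ca the larger value.
Al > Ca: both effects reinforce here, so Al is clearly the higher of the two.
P > Al: P lies to the right of Al in period 3, so the across-period effect alone puts P higher.
S > P: both are in period 3; the period trend gives S the larger value.
Tabulated electronegativity (Pauling): Al 1.61, P 2.19, S 2.58, K 0.82, Ca 1.00.
The highest Pauling electronegativity among these belongs to S.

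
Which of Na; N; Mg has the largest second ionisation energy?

Na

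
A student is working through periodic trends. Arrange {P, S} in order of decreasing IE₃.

After 2 electrons have been removed, what remains? P²⁺ still has 3 valence electrons; S²⁺ still has 4 valence electrons.
All are still removing valence electrons, so compare the +2 ions as you would atoms: IE_3 generally rises across a period (higher Z_eff) and falls down a group (larger shell), subject to the usual subshell exceptions.
Valence configurations: P²⁺ [Ne]3s²3p¹, S²⁺ [Ne]3s²3p².
Approximate IE_3 values (kJ/mol): P 2914, S 3357.
So the third ionization energies run P < S.

S > P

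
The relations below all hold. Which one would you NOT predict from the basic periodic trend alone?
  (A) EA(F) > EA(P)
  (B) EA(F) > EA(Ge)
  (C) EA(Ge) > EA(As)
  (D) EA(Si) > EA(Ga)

(C)

The general trend: electron affinity increases across a period and decreases down a group.
(A) F (period 2, group 17) vs P (period 3, group 15): the stated order agrees with the simple trend.
(B) F (period 2, group 17) vs Ge (period 4, group 14): the stated order agrees with the simple trend.
(C) Ge (period 4, group 14) vs As (period 4, group 15): the stated order contradicts the simple trend.
(D) Si (period 3, group 14) vs Ga (period 4, group 13): the stated order agrees with the simple trend.
The exception is (C): adding an electron to As's half-filled 4p³ is unfavourable, so Ge (4p²) has the more exothermic EA.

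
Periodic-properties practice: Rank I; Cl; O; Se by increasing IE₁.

Se < I < Cl < O

Removing the outermost electron gets harder across a period and easier down a group.
These span different periods and groups, so the two trends combine.
I > Se: the two effects oppose for this pair; the across-period effect wins (1008 vs 941 kJ/mol).
Cl > I: Cl sits above I in group 17, so the down-group effect alone puts Cl higher.
O > Cl: the two effects oppose for this pair; the down-group effect wins (1314 vs 1251 kJ/mol).
For reference (kJ/mol): O 1314, Cl 1251, Se 941, I 1008.
So from lowest to highest: Se < I < Cl < O.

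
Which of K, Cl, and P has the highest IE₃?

After 2 electrons have been removed, what remains? K²⁺ is already 1 electron into the core; Cl²⁺ still has 5 valence electrons; P²⁺ still has 3 valence electrons.
Core electrons are held far more tightly than valence electrons, so K tops the IE_3 order.
Valence configurations: Cl²⁺ [Ne]3s²3p³, P²⁺ [Ne]3s²3p¹.
The numbers (kJ/mol): K 4420, Cl 3822, P 2914.
Putting it together, IE_3: P < Cl < K.

K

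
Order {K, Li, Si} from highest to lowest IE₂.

Li, K, Si

After 1 electron has been removed, what remains? K⁺ is the bare [Ar] core; Li⁺ is the bare [He] core; Si⁺ still has 3 valence electrons.
Pulling an electron out of a noble-gas core costs far more than removing a remaining valence electron, so K and Li sit at the high end of IE_2.
Tabulated IE_2 (kJ/mol): K 3052, Li 7298, Si 1577.
Overall IE_2 order: Si < K < Li.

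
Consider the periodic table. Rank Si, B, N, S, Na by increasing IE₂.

Consider each +1 ion: Si⁺ still has 3 valence electrons; B⁺ still has 2 valence electrons; N⁺ still has 4 valence electrons; S⁺ still has 5 valence electrons; Na⁺ is the bare [Ne] core.
Breaking into a closed-shell core is much more expensive than removing a leftover valence electron — Na has the largest IE_2 here.
Valence configurations: Si⁺ [Ne]3s²3p¹, B⁺ [He]2s², N⁺ [He]2s²2p², S⁺ [Ne]3s²3p³.
The numbers (kJ/mol): Si 1577, B 2427, N 2856, S 2252, Na 4562.
Putting it together, IE_2: Si < S < B < N < Na.

Si, S, B, N, Na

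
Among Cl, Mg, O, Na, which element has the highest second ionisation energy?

IE_2 is the cost of taking one more electron from the +1 cation: Cl⁺ still has 6 valence electrons; Mg⁺ still has 1 valence electron; O⁺ still has 5 valence electrons; Na⁺ is the bare [Ne] core.
Pulling an electron out of a noble-gas core costs far more than removing a remaining valence electron, so Na sits at the high end of IE_2.
Valence configurations: Cl⁺ [Ne]3s²3p⁴, Mg⁺ [Ne]3s¹, O⁺ [He]2s²2p³.
The numbers (kJ/mol): Cl 2298, Mg 1451, O 3388, Na 4562.
Putting it together, IE_2: Mg < Cl < O < Na.

Na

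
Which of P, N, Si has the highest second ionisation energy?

After 1 electron has been removed, what remains? P⁺ still has 4 valence electrons; N⁺ still has 4 valence electrons; Si⁺ still has 3 valence electrons.
All are still removing valence electrons, so compare the +1 ions as you would atoms: IE_2 generally rises across a period (higher Z_eff) and falls down a group (larger shell), subject to the usual subshell exceptions.
Valence configurations: P⁺ [Ne]3s²3p², N⁺ [He]2s²2p², Si⁺ [Ne]3s²3p¹.
The numbers (kJ/mol): P 1907, N 2856, Si 1577.
Overall IE_2 order: Si < P < N.

N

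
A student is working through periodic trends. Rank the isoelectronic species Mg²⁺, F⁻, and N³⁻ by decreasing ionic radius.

All of these have 10 electrons, so size is governed by nuclear charge alone: the more protons, the stronger the pull on the same electron cloud, and the smaller the ion.
Nuclear charges: Mg²⁺ (Z=12), F⁻ (Z=9), N³⁻ (Z=7).
Largest to smallest: N³⁻ > F⁻ > Mg²⁺.

N³⁻ > F⁻ > Mg²⁺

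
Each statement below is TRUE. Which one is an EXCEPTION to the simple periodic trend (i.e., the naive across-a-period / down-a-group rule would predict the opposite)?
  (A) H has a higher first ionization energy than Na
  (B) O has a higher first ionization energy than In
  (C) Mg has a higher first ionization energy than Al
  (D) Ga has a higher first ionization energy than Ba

The general trend: first ionization energy increases across a period and decreases down a group.
(A) H (period 1, group 1) vs Na (period 3, group 1): the stated order agrees with the simple trend.
(B) O (period 2, group 16) vs In (period 5, group 13): the stated order agrees with the simple trend.
(C) Mg (period 3, group 2) vs Al (period 3, group 13): the stated order contradicts the simple trend.
(D) Ga (period 4, group 13) vs Ba (period 6, group 2): the stated order agrees with the simple trend.
The exception is (C): Al's single 3p electron is easier to remove than one from Mg's filled 3s².

(C)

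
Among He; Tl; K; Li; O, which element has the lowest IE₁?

He is in period 1, group 18; Li is in period 2, group 1; O is in period 2, group 16; K is in period 4, group 1; Tl is in period 6, group 13.
IE₁ increases left→right with effective nuclear charge and decreases top→bottom as the valence shell moves farther out.
Here both period and group differ, so the two effects have to be weighed against each other.
Li > K: Li sits above K in group 1, so the down-group effect alone puts Li higher.
Tl > Li: the two effects oppose for this pair; the across-period effect wins (589 vs 520 kJ/mol).
O > Tl: both effects reinforce here, so O is clearly the higher of the two.
He > O: both effects reinforce here, so He is clearly the higher of the two.
Tabulated first ionization energy (kJ/mol): He 2372, Li 520, O 1314, K 419, Tl 589.
The lowest IE₁ among these belongs to K.

K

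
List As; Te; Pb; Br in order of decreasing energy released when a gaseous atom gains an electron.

As is in period 4, group 15; Br is in period 4, group 17; Te is in period 5, group 16; Pb is in period 6, group 14.
Atoms with high Z_eff and room in the valence shell (especially the halogens) have the most exothermic electron affinities.
Neither a single period nor a single group — weigh both effects.
As > Pb: relative to Pb, both the across-period and down-group shifts push As's electron affinity up.
Te > As: period and group pull opposite ways; the across-period shift dominates (190 vs 78 kJ/mol).
Br > Te: both effects reinforce here, so Br is clearly the higher of the two.
For reference (kJ/mol): As 78, Br 325, Te 190, Pb 35.
So from highest to lowest: Br > Te > As > Pb.

Br > Te > As > Pb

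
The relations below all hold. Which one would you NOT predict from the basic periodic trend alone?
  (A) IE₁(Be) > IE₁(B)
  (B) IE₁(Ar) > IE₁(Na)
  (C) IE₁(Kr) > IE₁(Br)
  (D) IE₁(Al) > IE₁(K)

(A)

The general trend: first ionisation energy increases across a period and decreases down a group.
(A) Be (period 2, group 2) vs B (period 2, group 13): the stated order contradicts the simple trend.
(B) Ar (period 3, group 18) vs Na (period 3, group 1): the stated order agrees with the simple trend.
(C) Kr (period 4, group 18) vs Br (period 4, group 17): the stated order agrees with the simple trend.
(D) Al (period 3, group 13) vs K (period 4, group 1): the stated order agrees with the simple trend.
The exception is (A): removing B's lone 2p electron is easier than breaking Be's filled 2s².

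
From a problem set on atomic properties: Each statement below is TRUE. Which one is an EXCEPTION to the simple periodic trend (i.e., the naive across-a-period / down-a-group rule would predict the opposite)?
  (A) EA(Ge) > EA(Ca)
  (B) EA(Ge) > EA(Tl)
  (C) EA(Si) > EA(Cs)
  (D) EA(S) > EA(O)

(D)

The general trend: electron affinity increases across a period and decreases down a group.
(A) Ge (period 4, group 14) vs Ca (period 4, group 2): the stated order agrees with the simple trend.
(B) Ge (period 4, group 14) vs Tl (period 6, group 13): the stated order agrees with the simple trend.
(C) Si (period 3, group 14) vs Cs (period 6, group 1): the stated order agrees with the simple trend.
(D) S (period 3, group 16) vs O (period 2, group 16): the stated order contradicts the simple trend.
The exception is (D): the compact 2p subshell of O repels the added electron more than S's larger 3p does.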